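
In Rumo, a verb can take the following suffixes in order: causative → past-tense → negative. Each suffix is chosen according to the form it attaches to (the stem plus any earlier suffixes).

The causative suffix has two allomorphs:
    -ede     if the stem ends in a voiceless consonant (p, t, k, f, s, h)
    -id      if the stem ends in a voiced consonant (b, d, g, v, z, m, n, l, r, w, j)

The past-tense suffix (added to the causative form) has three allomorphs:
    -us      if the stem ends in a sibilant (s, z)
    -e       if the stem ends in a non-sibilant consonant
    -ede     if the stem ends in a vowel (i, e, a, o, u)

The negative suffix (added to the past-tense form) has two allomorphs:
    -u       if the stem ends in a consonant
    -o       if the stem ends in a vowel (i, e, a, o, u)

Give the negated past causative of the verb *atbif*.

atbifedeedeo

The final consonant of *atbif* is /f/, which is voiceless, so the causative suffix is -ede, giving *atbifede*.
The causative form *atbifede*: final sound = /e/, a vowel → -ede → *atbifedeede*.
Since the final sound of the past-tense form *atbifedeede* is /e/ (a vowel), it takes -o, giving *atbifedeedeo*.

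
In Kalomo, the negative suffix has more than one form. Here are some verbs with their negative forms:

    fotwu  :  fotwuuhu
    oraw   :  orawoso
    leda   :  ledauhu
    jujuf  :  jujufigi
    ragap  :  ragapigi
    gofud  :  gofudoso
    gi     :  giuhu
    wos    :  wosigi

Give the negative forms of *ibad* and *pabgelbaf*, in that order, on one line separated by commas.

ibadoso, pabgelbafigi

The pattern is voicing of the final sound: -igi when the stem ends in a voiceless consonant (*jujuf*, *ragap*, *wos*); -oso when the stem ends in a voiced consonant (*oraw*, *gofud*); -uhu when the stem ends in a vowel (*fotwu*, *leda*, *gi*).
The final sound of *ibad* is /d/, which is a voiced consonant, so the suffix is -oso, giving *ibadoso*.
*pabgelbaf* — final sound /f/ (a voiceless consonant) → -igi → *pabgelbafigi*.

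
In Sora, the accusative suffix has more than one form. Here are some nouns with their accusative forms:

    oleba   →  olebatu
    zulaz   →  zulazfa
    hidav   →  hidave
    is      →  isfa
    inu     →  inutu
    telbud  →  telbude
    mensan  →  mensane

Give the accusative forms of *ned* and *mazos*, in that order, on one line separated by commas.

The alternation tracks the final sound of the stem — -fa when the stem ends in a sibilant (*zulaz*, *is*); -e when the stem ends in a non-sibilant consonant (*hidav*, *telbud*, *mensan*); -tu when the stem ends in a vowel (*oleba*, *inu*).
*ned* — final sound /d/ (a non-sibilant consonant) → -e → *nede*.
*mazos*: final sound = /s/, a sibilant → -fa → *mazosfa*.

nede, mazosfa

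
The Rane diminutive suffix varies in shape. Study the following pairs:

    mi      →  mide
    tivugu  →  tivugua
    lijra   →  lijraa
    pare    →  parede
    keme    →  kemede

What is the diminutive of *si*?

side

The pattern is front/back vowel harmony: -de when the last vowel of the stem is a front vowel (*mi*, *pare*, *keme*); -a when the last vowel of the stem is a back vowel (*tivugu*, *lijra*).
The last vowel of *si* is /i/, which is a front vowel, so the suffix is -de, giving *side*.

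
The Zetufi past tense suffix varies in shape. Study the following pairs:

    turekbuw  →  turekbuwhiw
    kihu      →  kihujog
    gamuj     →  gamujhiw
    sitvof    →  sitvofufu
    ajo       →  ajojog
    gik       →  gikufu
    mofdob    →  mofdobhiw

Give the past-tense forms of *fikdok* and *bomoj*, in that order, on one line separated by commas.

fikdokufu, bomojhiw

The suffix is conditioned by the final sound: -ufu when the stem ends in a voiceless consonant (*sitvof*, *gik*); -hiw when the stem ends in a voiced consonant (*turekbuw*, *gamuj*, *mofdob*); -jog when the stem ends in a vowel (*kihu*, *ajo*).
The final sound of *fikdok* is /k/, which is a voiceless consonant, so the suffix is -ufu, giving *fikdokufu*.
*bomoj*: final sound = /j/, a voiced consonant → -hiw → *bomojhiw*.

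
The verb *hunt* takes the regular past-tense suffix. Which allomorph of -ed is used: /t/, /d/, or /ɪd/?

/ɪd/

The stem *hunt* ends in /t/ or /d/.
The -ed suffix is realized as /ɪd/ after /t, d/; as /t/ after other voiceless consonants; and as /d/ after other voiced sounds.
So -ed on *hunt* is pronounced /ɪd/.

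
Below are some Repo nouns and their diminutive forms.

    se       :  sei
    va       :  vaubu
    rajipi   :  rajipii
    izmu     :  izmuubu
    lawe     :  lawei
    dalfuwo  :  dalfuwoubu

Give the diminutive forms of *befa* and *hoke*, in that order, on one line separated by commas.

The alternation tracks the last vowel of the stem — -i when the last vowel of the stem is a front vowel (*se*, *rajipi*, *lawe*); -ubu when the last vowel of the stem is a back vowel (*va*, *izmu*, *dalfuwo*).
*befa* — last vowel /a/ (a back vowel) → -ubu → *befaubu*.
Since the last vowel of *hoke* is /e/ (a front vowel), it takes -i, giving *hokei*.

befaubu, hokei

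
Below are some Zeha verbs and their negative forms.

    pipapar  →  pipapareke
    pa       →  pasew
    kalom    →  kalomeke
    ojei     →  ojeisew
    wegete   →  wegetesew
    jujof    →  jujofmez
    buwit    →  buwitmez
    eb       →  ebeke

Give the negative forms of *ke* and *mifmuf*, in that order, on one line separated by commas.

The pattern is voicing of the final sound: -mez when the stem ends in a voiceless consonant (*jujof*, *buwit*); -eke when the stem ends in a voiced consonant (*pipapar*, *kalom*, *eb*); -sew when the stem ends in a vowel (*pa*, *ojei*, *wegete*).
*ke* — final sound /e/ (a vowel) → -sew → *kesew*.
*mifmuf* — final sound /f/ (a voiceless consonant) → -mez → *mifmufmez*.

kesew, mifmufmez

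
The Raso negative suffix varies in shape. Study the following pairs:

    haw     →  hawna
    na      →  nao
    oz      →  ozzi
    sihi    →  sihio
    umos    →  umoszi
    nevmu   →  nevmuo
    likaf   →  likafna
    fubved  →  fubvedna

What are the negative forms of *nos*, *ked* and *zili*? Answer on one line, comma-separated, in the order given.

The pattern is sibilance of the final sound: -zi when the stem ends in a sibilant (*oz*, *umos*); -na when the stem ends in a non-sibilant consonant (*haw*, *likaf*, *fubved*); -o when the stem ends in a vowel (*na*, *sihi*, *nevmu*).
The final sound of *nos* is /s/, which is a sibilant, so the suffix is -zi, giving *noszi*.
*ked*: final sound = /d/, a non-sibilant consonant → -na → *kedna*.
Since the final sound of *zili* is /i/ (a vowel), it takes -o, giving *zilio*.

noszi, kedna, zilio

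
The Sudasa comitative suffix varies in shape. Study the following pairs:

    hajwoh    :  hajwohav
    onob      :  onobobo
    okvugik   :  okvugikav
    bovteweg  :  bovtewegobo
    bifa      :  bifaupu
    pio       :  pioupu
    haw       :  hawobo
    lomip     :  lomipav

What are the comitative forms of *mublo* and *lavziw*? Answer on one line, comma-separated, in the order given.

Looking at the final sound of each stem: -av when the stem ends in a voiceless consonant (*hajwoh*, *okvugik*, *lomip*); -obo when the stem ends in a voiced consonant (*onob*, *bovteweg*, *haw*); -upu when the stem ends in a vowel (*bifa*, *pio*).
*mublo* — final sound /o/ (a vowel) → -upu → *mubloupu*.
*lavziw* — final sound /w/ (a voiced consonant) → -obo → *lavziwobo*.

mubloupu, lavziwobo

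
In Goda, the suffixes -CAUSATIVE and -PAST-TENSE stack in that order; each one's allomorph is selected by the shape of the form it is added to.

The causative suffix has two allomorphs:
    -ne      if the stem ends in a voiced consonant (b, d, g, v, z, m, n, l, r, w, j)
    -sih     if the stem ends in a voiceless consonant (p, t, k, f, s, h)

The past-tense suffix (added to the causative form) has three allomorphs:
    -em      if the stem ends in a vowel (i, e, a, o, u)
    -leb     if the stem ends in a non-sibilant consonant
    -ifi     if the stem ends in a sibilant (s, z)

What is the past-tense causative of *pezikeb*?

*pezikeb*: final consonant = /b/, voiced → -ne → *pezikebne*.
The final sound of the causative form *pezikebne* is /e/, which is a vowel, so the past-tense suffix is -em, giving *pezikebneem*.

pezikebneem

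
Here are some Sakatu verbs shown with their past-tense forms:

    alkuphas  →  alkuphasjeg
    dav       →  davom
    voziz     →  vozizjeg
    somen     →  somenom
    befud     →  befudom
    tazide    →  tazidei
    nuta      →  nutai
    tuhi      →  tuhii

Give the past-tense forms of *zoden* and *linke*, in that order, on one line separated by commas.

The alternation tracks the final sound of the stem — -jeg when the stem ends in a sibilant (*alkuphas*, *voziz*); -om when the stem ends in a non-sibilant consonant (*dav*, *somen*, *befud*); -i when the stem ends in a vowel (*tazide*, *nuta*, *tuhi*).
The final sound of *zoden* is /n/, which is a non-sibilant consonant, so the suffix is -om, giving *zodenom*.
The final sound of *linke* is /e/, which is a vowel, so the suffix is -i, giving *linkei*.

zodenom, linkei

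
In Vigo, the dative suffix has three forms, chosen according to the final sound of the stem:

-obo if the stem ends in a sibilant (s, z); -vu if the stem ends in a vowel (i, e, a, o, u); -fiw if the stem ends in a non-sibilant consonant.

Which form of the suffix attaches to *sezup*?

The final sound of *sezup* is /p/, which is a non-sibilant consonant, so the suffix is -fiw.

-fiw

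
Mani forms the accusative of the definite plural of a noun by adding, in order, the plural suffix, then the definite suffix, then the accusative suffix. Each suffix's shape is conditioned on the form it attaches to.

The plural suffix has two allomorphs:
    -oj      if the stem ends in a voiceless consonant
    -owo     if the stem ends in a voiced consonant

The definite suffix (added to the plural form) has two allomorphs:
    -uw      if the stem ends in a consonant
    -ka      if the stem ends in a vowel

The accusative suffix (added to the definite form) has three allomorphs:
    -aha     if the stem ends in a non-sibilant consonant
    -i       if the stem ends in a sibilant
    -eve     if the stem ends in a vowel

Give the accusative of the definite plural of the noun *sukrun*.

sukrunowokaeve

*sukrun*: final consonant = /n/, voiced → -owo → *sukrunowo*.
The plural form *sukrunowo*: final sound = /o/, a vowel → -ka → *sukrunowoka*.
The final sound of the definite form *sukrunowoka* is /a/, which is a vowel, so the accusative suffix is -eve, giving *sukrunowokaeve*.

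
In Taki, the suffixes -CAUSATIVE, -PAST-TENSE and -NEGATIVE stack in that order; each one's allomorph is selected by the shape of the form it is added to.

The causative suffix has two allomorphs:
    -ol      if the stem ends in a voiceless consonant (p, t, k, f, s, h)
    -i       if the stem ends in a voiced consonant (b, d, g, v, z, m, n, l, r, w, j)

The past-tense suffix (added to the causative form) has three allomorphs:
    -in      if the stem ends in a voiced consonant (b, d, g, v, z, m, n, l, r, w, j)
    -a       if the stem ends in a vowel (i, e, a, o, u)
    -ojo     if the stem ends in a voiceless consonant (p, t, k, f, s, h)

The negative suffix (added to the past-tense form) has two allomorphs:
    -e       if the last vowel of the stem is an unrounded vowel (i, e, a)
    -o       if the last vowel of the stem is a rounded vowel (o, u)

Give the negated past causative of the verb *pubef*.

The final consonant of *pubef* is /f/, which is voiceless, so the causative suffix is -ol, giving *pubefol*.
The causative form *pubefol*: final sound = /l/, a voiced consonant → -in → *pubefolin*.
The past-tense form *pubefolin*: last vowel = /i/, an unrounded vowel → -e → *pubefoline*.

pubefoline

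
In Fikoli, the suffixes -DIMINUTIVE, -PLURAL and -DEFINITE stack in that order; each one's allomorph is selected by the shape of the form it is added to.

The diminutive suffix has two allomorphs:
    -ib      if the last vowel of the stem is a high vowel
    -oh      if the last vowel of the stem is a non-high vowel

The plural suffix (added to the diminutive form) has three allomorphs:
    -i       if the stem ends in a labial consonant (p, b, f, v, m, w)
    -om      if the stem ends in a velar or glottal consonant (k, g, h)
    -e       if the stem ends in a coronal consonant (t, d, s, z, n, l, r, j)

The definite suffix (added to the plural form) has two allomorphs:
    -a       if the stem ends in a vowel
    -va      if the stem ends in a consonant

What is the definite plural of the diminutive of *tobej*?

Since the last vowel of *tobej* is /e/ (a non-high vowel), it takes -oh, giving *tobejoh*.
The final consonant of the diminutive form *tobejoh* is /h/, which is velar/glottal, so the plural suffix is -om, giving *tobejohom*.
The final sound of the plural form *tobejohom* is /m/, which is a consonant, so the definite suffix is -va, giving *tobejohomva*.

tobejohomva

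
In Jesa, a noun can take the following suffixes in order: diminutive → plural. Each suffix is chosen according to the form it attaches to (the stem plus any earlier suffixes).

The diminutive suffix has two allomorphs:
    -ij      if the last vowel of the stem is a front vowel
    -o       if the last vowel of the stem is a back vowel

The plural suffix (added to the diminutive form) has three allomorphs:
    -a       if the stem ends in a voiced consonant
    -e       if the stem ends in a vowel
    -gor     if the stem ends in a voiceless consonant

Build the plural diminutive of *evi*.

The last vowel of *evi* is /i/, which is a front vowel, so the diminutive suffix is -ij, giving *eviij*.
The diminutive form *eviij* — final sound /j/ (a voiced consonant) → -a → *eviija*.

eviija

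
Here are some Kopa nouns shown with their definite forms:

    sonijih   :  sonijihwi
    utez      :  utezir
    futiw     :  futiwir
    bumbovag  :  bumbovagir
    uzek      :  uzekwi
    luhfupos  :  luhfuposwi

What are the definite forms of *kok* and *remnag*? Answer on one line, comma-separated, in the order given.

kokwi, remnagir

The pattern is voicing of the final consonant: -wi when the stem ends in a voiceless consonant (*sonijih*, *uzek*, *luhfupos*); -ir when the stem ends in a voiced consonant (*utez*, *futiw*, *bumbovag*).
Since the final consonant of *kok* is /k/ (voiceless), it takes -wi, giving *kokwi*.
Since the final consonant of *remnag* is /g/ (voiced), it takes -ir, giving *remnagir*.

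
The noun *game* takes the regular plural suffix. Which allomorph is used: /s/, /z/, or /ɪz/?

The stem *game* ends in a voiced non-sibilant sound.
The plural suffix surfaces as /ɪz/ after sibilants, /s/ after other voiceless consonants, and /z/ after other voiced sounds.
So the plural -s on *game* is pronounced /z/.

/z/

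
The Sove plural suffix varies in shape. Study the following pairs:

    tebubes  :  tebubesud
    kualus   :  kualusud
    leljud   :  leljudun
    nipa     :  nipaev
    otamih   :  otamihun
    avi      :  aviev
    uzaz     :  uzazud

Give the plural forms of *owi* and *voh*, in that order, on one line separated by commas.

The pattern is sibilance of the final sound: -ud when the stem ends in a sibilant (*tebubes*, *kualus*, *uzaz*); -un when the stem ends in a non-sibilant consonant (*leljud*, *otamih*); -ev when the stem ends in a vowel (*nipa*, *avi*).
The final sound of *owi* is /i/, which is a vowel, so the suffix is -ev, giving *owiev*.
*voh* — final sound /h/ (a non-sibilant consonant) → -un → *vohun*.

owiev, vohun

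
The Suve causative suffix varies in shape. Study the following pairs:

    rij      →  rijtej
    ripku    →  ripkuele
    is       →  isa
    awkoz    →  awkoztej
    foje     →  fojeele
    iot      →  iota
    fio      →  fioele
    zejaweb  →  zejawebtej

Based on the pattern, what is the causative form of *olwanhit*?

The suffix is conditioned by the final sound: -a when the stem ends in a voiceless consonant (*is*, *iot*); -tej when the stem ends in a voiced consonant (*rij*, *awkoz*, *zejaweb*); -ele when the stem ends in a vowel (*ripku*, *foje*, *fio*).
*olwanhit* — final sound /t/ (a voiceless consonant) → -a → *olwanhita*.

olwanhita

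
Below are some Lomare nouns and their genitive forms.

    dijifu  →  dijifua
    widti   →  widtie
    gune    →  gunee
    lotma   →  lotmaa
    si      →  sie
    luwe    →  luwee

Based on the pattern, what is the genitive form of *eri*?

The alternation tracks the last vowel of the stem — -e when the last vowel of the stem is a front vowel (*widti*, *gune*, *si*, *luwe*); -a when the last vowel of the stem is a back vowel (*dijifu*, *lotma*).
*eri*: last vowel = /i/, a front vowel → -e → *erie*.

erie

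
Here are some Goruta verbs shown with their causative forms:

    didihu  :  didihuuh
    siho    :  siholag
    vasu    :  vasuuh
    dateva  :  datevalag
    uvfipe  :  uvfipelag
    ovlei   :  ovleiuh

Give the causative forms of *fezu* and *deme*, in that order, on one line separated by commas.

fezuuh, demelag

Looking at the last vowel of each stem: -uh when the last vowel of the stem is a high vowel (*didihu*, *vasu*, *ovlei*); -lag when the last vowel of the stem is a non-high vowel (*siho*, *dateva*, *uvfipe*).
*fezu* — last vowel /u/ (a high vowel) → -uh → *fezuuh*.
*deme*: last vowel = /e/, a non-high vowel → -lag → *demelag*.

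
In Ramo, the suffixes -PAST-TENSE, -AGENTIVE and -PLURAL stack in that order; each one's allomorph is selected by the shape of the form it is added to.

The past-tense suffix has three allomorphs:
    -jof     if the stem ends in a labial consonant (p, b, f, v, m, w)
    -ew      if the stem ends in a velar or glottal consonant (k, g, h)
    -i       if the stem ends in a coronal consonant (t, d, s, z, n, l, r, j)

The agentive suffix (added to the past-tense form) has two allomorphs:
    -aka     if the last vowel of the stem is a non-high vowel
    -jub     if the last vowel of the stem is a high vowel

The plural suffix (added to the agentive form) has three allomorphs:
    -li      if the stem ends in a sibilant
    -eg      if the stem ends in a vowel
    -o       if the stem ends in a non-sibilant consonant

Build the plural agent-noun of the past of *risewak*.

risewakewakaeg

*risewak*: final consonant = /k/, velar/glottal → -ew → *risewakew*.
Since the last vowel of the past-tense form *risewakew* is /e/ (a non-high vowel), it takes -aka, giving *risewakewaka*.
Since the final sound of the agentive form *risewakewaka* is /a/ (a vowel), it takes -eg, giving *risewakewakaeg*.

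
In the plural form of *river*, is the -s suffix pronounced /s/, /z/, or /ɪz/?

The stem *river* ends in a voiced non-sibilant sound.
The plural suffix surfaces as /ɪz/ after sibilants, /s/ after other voiceless consonants, and /z/ after other voiced sounds.
So the plural -s on *river* is pronounced /z/.

/z/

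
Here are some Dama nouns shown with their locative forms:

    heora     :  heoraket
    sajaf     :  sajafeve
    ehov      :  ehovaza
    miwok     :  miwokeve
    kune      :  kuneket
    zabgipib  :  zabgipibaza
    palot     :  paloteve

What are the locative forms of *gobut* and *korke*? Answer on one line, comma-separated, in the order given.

The pattern is voicing of the final sound: -eve when the stem ends in a voiceless consonant (*sajaf*, *miwok*, *palot*); -aza when the stem ends in a voiced consonant (*ehov*, *zabgipib*); -ket when the stem ends in a vowel (*heora*, *kune*).
Since the final sound of *gobut* is /t/ (a voiceless consonant), it takes -eve, giving *gobuteve*.
Since the final sound of *korke* is /e/ (a vowel), it takes -ket, giving *korkeket*.

gobuteve, korkeket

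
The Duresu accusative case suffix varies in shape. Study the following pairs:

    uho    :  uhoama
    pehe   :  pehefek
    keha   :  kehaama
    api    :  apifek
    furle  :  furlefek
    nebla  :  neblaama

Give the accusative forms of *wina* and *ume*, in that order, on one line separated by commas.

The suffix is conditioned by the last vowel: -fek when the last vowel of the stem is a front vowel (*pehe*, *api*, *furle*); -ama when the last vowel of the stem is a back vowel (*uho*, *keha*, *nebla*).
*wina*: last vowel = /a/, a back vowel → -ama → *winaama*.
Since the last vowel of *ume* is /e/ (a front vowel), it takes -fek, giving *umefek*.

winaama, umefek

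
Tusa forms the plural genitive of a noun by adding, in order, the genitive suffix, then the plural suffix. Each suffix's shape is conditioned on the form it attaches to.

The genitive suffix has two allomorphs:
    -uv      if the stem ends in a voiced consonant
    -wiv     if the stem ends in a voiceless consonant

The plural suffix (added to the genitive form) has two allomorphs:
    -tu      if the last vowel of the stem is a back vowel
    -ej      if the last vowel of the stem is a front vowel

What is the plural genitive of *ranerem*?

*ranerem* — final consonant /m/ (voiced) → -uv → *raneremuv*.
The genitive form *raneremuv*: last vowel = /u/, a back vowel → -tu → *raneremuvtu*.

raneremuvtu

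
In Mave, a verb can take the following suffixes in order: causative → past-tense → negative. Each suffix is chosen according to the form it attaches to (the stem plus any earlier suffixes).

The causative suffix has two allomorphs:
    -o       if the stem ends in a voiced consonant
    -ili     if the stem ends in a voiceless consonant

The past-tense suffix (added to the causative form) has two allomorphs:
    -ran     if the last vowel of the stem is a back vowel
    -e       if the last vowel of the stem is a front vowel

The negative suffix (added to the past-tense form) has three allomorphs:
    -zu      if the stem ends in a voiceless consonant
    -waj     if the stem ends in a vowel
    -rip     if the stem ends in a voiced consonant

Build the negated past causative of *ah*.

ahiliewaj

The final consonant of *ah* is /h/, which is voiceless, so the causative suffix is -ili, giving *ahili*.
The last vowel of the causative form *ahili* is /i/, which is a front vowel, so the past-tense suffix is -e, giving *ahilie*.
The past-tense form *ahilie*: final sound = /e/, a vowel → -waj → *ahiliewaj*.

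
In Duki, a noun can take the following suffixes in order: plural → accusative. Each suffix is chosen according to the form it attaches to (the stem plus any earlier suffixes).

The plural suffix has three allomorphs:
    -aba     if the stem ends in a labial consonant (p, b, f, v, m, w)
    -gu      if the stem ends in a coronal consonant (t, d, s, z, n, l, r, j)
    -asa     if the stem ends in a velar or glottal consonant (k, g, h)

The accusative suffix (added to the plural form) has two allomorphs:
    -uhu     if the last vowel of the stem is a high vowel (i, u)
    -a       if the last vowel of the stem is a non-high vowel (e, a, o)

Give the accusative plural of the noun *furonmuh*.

*furonmuh* — final consonant /h/ (velar/glottal) → -asa → *furonmuhasa*.
The plural form *furonmuhasa* — last vowel /a/ (a non-high vowel) → -a → *furonmuhasaa*.

furonmuhasaa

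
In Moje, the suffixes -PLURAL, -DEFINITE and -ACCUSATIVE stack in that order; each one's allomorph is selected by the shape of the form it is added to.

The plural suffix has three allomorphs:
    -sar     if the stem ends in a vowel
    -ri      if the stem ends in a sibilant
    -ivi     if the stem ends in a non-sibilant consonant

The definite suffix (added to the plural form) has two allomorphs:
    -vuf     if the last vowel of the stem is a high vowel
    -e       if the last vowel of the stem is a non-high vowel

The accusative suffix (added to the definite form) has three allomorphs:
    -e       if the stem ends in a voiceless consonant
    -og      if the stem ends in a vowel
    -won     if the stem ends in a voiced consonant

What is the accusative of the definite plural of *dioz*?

diozrivufe

*dioz*: final sound = /z/, a sibilant → -ri → *diozri*.
The plural form *diozri*: last vowel = /i/, a high vowel → -vuf → *diozrivuf*.
The definite form *diozrivuf*: final sound = /f/, a voiceless consonant → -e → *diozrivufe*.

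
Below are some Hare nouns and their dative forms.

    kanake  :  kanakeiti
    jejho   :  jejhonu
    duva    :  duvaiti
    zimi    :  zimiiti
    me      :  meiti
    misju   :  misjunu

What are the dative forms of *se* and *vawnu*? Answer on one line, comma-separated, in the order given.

seiti, vawnunu

Looking at the last vowel of each stem: -nu when the last vowel of the stem is a rounded vowel (*jejho*, *misju*); -iti when the last vowel of the stem is an unrounded vowel (*kanake*, *duva*, *zimi*, *me*).
Since the last vowel of *se* is /e/ (an unrounded vowel), it takes -iti, giving *seiti*.
*vawnu*: last vowel = /u/, a rounded vowel → -nu → *vawnunu*.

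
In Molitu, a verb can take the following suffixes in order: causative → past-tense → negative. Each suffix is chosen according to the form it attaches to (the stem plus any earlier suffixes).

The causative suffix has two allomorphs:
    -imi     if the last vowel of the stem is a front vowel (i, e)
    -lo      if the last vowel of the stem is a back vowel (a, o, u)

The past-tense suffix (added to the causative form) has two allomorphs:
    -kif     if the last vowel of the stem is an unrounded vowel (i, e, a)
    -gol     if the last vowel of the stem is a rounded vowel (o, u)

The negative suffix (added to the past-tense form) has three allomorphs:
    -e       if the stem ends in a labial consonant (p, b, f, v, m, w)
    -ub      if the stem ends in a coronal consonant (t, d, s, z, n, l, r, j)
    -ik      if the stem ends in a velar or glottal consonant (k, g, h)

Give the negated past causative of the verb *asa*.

asalogolub

Since the last vowel of *asa* is /a/ (a back vowel), it takes -lo, giving *asalo*.
The causative form *asalo*: last vowel = /o/, a rounded vowel → -gol → *asalogol*.
The past-tense form *asalogol*: final consonant = /l/, coronal → -ub → *asalogolub*.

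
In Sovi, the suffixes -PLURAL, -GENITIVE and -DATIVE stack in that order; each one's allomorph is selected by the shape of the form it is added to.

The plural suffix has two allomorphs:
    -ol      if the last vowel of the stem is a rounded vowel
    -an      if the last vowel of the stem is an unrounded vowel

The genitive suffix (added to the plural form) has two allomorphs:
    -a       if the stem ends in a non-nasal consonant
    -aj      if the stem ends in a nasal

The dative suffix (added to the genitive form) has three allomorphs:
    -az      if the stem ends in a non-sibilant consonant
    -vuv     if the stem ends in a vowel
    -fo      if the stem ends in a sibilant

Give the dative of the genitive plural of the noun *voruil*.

voruilanajaz

*voruil* — last vowel /i/ (an unrounded vowel) → -an → *voruilan*.
Since the final consonant of the plural form *voruilan* is /n/ (a nasal), it takes -aj, giving *voruilanaj*.
The genitive form *voruilanaj*: final sound = /j/, a non-sibilant consonant → -az → *voruilanajaz*.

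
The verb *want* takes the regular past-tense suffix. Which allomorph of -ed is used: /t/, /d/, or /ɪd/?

The stem *want* ends in /t/ or /d/.
The -ed suffix is realized as /ɪd/ after /t, d/; as /t/ after other voiceless consonants; and as /d/ after other voiced sounds.
So -ed on *want* is pronounced /ɪd/.

/ɪd/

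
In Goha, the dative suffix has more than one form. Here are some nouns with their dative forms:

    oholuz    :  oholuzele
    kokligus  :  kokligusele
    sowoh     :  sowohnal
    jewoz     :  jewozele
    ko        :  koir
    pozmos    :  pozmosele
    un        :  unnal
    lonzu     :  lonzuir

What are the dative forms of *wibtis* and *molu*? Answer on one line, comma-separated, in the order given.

Looking at the final sound of each stem: -ele when the stem ends in a sibilant (*oholuz*, *kokligus*, *jewoz*, *pozmos*); -nal when the stem ends in a non-sibilant consonant (*sowoh*, *un*); -ir when the stem ends in a vowel (*ko*, *lonzu*).
*wibtis* — final sound /s/ (a sibilant) → -ele → *wibtisele*.
The final sound of *molu* is /u/, which is a vowel, so the suffix is -ir, giving *moluir*.

wibtisele, moluir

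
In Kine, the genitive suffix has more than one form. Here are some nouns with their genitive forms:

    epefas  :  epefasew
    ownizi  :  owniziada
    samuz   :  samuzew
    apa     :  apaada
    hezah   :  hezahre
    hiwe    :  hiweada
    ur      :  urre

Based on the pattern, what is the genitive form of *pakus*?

pakusew

The pattern is sibilance of the final sound: -ew when the stem ends in a sibilant (*epefas*, *samuz*); -re when the stem ends in a non-sibilant consonant (*hezah*, *ur*); -ada when the stem ends in a vowel (*ownizi*, *apa*, *hiwe*).
The final sound of *pakus* is /s/, which is a sibilant, so the suffix is -ew, giving *pakusew*.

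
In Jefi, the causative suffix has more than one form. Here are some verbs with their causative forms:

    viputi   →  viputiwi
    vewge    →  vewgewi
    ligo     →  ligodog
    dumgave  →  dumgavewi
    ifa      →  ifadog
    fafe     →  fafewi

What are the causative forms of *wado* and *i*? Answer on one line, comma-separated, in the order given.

wadodog, iwi

The pattern is front/back vowel harmony: -wi when the last vowel of the stem is a front vowel (*viputi*, *vewge*, *dumgave*, *fafe*); -dog when the last vowel of the stem is a back vowel (*ligo*, *ifa*).
*wado*: last vowel = /o/, a back vowel → -dog → *wadodog*.
*i* — last vowel /i/ (a front vowel) → -wi → *iwi*.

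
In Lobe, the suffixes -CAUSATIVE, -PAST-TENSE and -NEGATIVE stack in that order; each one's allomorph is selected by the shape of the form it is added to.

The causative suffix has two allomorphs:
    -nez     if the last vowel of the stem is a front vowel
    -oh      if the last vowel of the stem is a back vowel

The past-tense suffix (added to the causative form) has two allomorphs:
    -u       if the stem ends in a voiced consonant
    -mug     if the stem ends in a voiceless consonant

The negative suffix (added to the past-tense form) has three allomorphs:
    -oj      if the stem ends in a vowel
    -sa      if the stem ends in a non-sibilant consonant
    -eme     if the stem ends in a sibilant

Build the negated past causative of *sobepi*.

sobepinezuoj

Since the last vowel of *sobepi* is /i/ (a front vowel), it takes -nez, giving *sobepinez*.
The causative form *sobepinez* — final consonant /z/ (voiced) → -u → *sobepinezu*.
The past-tense form *sobepinezu* — final sound /u/ (a vowel) → -oj → *sobepinezuoj*.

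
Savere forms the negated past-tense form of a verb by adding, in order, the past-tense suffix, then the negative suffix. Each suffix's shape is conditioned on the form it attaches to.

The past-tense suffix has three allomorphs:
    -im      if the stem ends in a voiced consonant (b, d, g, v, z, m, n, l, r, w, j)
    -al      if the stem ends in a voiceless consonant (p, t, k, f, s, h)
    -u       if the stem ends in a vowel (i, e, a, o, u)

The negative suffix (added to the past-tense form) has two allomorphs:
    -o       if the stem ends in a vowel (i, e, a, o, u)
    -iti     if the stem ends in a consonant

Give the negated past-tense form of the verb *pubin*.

pubinimiti

*pubin*: final sound = /n/, a voiced consonant → -im → *pubinim*.
The past-tense form *pubinim* — final sound /m/ (a consonant) → -iti → *pubinimiti*.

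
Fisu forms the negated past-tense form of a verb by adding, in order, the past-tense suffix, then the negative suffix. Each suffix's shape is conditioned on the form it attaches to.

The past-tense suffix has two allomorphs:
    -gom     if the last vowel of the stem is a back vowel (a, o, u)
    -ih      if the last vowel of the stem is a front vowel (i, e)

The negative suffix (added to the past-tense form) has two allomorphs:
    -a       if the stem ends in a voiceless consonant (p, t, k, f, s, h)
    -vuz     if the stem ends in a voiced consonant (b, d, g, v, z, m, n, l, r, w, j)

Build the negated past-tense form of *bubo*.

bubogomvuz

Since the last vowel of *bubo* is /o/ (a back vowel), it takes -gom, giving *bubogom*.
The final consonant of the past-tense form *bubogom* is /m/, which is voiced, so the negative suffix is -vuz, giving *bubogomvuz*.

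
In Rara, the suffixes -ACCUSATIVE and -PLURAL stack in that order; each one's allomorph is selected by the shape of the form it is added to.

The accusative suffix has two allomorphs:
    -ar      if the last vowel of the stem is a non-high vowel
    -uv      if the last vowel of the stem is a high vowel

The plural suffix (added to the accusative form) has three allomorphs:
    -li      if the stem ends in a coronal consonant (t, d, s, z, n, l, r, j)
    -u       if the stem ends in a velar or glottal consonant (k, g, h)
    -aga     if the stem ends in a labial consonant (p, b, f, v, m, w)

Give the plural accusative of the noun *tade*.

The last vowel of *tade* is /e/, which is a non-high vowel, so the accusative suffix is -ar, giving *tadear*.
The accusative form *tadear*: final consonant = /r/, coronal → -li → *tadearli*.

tadearli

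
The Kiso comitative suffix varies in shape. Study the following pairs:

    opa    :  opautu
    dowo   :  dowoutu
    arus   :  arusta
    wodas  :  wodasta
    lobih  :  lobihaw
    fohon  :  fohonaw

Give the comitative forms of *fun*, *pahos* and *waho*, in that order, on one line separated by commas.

The suffix is conditioned by the final sound: -ta when the stem ends in a sibilant (*arus*, *wodas*); -aw when the stem ends in a non-sibilant consonant (*lobih*, *fohon*); -utu when the stem ends in a vowel (*opa*, *dowo*).
*fun* — final sound /n/ (a non-sibilant consonant) → -aw → *funaw*.
*pahos* — final sound /s/ (a sibilant) → -ta → *pahosta*.
The final sound of *waho* is /o/, which is a vowel, so the suffix is -utu, giving *wahoutu*.

funaw, pahosta, wahoutu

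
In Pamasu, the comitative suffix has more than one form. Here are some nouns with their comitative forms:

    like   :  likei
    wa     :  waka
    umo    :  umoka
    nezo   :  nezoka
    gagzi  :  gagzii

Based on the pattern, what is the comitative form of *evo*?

evoka

The alternation tracks the last vowel of the stem — -i when the last vowel of the stem is a front vowel (*like*, *gagzi*); -ka when the last vowel of the stem is a back vowel (*wa*, *umo*, *nezo*).
*evo* — last vowel /o/ (a back vowel) → -ka → *evoka*.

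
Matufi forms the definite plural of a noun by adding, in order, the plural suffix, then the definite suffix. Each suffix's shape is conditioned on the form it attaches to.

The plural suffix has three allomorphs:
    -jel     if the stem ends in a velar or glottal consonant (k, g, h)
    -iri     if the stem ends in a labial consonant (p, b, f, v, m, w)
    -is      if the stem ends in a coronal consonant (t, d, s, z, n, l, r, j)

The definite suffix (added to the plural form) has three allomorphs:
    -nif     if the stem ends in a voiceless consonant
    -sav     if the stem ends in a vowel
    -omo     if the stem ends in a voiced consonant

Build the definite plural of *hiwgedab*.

hiwgedabirisav

The final consonant of *hiwgedab* is /b/, which is labial, so the plural suffix is -iri, giving *hiwgedabiri*.
The plural form *hiwgedabiri* — final sound /i/ (a vowel) → -sav → *hiwgedabirisav*.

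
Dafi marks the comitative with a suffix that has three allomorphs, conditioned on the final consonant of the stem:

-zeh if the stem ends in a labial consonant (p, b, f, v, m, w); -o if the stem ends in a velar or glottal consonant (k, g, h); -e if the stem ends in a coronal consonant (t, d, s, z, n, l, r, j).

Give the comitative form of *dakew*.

dakewzeh

Since the final consonant of *dakew* is /w/ (labial), it takes -zeh, giving *dakewzeh*.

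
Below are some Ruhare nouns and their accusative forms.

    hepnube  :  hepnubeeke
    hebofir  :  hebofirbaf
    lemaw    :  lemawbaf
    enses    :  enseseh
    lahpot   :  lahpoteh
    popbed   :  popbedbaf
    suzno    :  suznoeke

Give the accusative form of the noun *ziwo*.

The suffix is conditioned by the final sound: -eh when the stem ends in a voiceless consonant (*enses*, *lahpot*); -baf when the stem ends in a voiced consonant (*hebofir*, *lemaw*, *popbed*); -eke when the stem ends in a vowel (*hepnube*, *suzno*).
*ziwo* — final sound /o/ (a vowel) → -eke → *ziwoeke*.

ziwoeke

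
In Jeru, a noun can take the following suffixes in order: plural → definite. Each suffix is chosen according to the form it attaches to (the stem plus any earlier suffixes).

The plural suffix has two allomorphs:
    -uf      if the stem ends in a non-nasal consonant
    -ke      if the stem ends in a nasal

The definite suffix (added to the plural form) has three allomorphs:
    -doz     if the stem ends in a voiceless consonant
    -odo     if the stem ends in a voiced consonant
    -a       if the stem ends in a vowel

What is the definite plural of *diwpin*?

diwpinkea

The final consonant of *diwpin* is /n/, which is a nasal, so the plural suffix is -ke, giving *diwpinke*.
The final sound of the plural form *diwpinke* is /e/, which is a vowel, so the definite suffix is -a, giving *diwpinkea*.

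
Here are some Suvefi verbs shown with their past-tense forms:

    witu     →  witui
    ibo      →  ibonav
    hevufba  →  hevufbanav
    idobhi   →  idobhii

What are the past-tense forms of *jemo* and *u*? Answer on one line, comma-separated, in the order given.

Looking at the last vowel of each stem: -i when the last vowel of the stem is a high vowel (*witu*, *idobhi*); -nav when the last vowel of the stem is a non-high vowel (*ibo*, *hevufba*).
*jemo*: last vowel = /o/, a non-high vowel → -nav → *jemonav*.
*u* — last vowel /u/ (a high vowel) → -i → *ui*.

jemonav, ui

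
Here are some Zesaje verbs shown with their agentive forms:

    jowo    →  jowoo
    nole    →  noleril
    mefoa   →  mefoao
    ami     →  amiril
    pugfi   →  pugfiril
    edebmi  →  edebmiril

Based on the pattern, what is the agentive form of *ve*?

The suffix is conditioned by the last vowel: -ril when the last vowel of the stem is a front vowel (*nole*, *ami*, *pugfi*, *edebmi*); -o when the last vowel of the stem is a back vowel (*jowo*, *mefoa*).
*ve* — last vowel /e/ (a front vowel) → -ril → *veril*.

veril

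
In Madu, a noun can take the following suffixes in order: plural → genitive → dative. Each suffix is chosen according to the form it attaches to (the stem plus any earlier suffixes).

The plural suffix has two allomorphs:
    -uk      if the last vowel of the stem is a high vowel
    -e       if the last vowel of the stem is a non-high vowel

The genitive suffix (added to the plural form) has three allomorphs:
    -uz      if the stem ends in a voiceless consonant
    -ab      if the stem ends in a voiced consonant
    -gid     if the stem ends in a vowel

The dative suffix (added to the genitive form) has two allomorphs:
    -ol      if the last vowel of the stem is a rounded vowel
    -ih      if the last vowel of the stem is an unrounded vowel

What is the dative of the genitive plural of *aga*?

agaegidih

*aga*: last vowel = /a/, a non-high vowel → -e → *agae*.
The plural form *agae*: final sound = /e/, a vowel → -gid → *agaegid*.
The genitive form *agaegid* — last vowel /i/ (an unrounded vowel) → -ih → *agaegidih*.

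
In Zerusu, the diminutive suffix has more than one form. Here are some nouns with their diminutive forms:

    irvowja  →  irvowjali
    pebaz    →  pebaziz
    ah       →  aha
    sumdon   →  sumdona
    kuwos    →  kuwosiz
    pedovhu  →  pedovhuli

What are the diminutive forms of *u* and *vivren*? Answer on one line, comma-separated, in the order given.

The suffix is conditioned by the final sound: -iz when the stem ends in a sibilant (*pebaz*, *kuwos*); -a when the stem ends in a non-sibilant consonant (*ah*, *sumdon*); -li when the stem ends in a vowel (*irvowja*, *pedovhu*).
Since the final sound of *u* is /u/ (a vowel), it takes -li, giving *uli*.
*vivren*: final sound = /n/, a non-sibilant consonant → -a → *vivrena*.

uli, vivrena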